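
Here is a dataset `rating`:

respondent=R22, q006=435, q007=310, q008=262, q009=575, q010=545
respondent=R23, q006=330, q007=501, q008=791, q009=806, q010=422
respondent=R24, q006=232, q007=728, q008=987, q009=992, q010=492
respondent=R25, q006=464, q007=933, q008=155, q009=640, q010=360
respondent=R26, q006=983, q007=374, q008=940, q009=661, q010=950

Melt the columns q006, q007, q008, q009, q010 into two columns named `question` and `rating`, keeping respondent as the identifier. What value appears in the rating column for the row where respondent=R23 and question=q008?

791

Unpivoting turns each (respondent, wide-column) pair into one long row.
The wide cell at row R23, column q008 holds 791, so the long row (R23, q008) has rating=791.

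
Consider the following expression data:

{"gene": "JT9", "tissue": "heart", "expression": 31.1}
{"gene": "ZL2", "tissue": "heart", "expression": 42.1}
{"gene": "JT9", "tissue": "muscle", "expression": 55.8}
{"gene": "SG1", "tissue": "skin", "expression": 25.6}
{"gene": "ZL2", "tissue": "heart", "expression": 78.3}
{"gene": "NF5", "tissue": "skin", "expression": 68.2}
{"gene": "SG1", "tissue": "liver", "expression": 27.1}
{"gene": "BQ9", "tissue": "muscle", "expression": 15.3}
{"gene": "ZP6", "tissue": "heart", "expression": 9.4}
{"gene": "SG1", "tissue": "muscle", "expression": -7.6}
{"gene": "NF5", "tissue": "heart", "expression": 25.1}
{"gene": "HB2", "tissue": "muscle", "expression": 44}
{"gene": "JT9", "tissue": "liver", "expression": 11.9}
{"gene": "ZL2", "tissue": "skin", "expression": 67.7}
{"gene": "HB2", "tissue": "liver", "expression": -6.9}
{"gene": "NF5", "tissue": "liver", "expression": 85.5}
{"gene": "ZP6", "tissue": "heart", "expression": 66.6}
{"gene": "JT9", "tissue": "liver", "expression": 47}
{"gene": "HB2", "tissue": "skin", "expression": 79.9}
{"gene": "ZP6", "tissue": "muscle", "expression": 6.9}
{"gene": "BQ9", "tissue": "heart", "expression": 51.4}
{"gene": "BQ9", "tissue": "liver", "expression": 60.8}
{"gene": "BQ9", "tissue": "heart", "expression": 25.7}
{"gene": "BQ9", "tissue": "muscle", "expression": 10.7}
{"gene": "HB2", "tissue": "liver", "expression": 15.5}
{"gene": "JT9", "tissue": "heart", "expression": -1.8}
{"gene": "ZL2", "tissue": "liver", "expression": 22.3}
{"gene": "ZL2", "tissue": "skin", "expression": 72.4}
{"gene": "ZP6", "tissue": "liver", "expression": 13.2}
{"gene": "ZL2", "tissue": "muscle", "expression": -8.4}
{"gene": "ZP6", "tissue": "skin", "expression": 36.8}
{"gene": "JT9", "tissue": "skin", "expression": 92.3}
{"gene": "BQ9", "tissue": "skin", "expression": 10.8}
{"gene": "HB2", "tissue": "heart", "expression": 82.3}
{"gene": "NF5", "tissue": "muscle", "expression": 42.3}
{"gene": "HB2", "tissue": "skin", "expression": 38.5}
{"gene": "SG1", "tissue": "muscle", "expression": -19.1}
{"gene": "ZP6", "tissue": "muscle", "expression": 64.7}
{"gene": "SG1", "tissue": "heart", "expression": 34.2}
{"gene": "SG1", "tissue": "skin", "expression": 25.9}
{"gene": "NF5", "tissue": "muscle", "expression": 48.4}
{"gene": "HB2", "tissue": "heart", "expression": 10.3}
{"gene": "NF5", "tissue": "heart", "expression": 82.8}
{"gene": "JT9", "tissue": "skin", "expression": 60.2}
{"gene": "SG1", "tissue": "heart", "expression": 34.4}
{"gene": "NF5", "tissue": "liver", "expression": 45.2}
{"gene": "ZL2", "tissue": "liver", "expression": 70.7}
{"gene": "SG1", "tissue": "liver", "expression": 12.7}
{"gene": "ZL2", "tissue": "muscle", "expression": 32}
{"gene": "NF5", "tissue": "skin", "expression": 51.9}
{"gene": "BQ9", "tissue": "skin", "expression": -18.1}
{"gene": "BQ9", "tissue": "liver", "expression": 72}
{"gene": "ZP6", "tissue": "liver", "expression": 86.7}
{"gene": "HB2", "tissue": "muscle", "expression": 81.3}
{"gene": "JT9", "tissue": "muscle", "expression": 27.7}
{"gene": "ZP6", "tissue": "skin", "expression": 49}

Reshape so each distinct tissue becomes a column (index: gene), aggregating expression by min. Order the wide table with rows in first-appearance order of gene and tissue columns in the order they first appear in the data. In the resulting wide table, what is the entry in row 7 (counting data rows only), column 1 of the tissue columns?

With rows in first-appearance order of gene, row 7 is gene=HB2. tissue columns in first-appearance order: heart, muscle, skin, liver; column 1 is heart.
Long rows with gene=HB2, tissue=heart: min(82.3, 10.3) = 10.3.

10.3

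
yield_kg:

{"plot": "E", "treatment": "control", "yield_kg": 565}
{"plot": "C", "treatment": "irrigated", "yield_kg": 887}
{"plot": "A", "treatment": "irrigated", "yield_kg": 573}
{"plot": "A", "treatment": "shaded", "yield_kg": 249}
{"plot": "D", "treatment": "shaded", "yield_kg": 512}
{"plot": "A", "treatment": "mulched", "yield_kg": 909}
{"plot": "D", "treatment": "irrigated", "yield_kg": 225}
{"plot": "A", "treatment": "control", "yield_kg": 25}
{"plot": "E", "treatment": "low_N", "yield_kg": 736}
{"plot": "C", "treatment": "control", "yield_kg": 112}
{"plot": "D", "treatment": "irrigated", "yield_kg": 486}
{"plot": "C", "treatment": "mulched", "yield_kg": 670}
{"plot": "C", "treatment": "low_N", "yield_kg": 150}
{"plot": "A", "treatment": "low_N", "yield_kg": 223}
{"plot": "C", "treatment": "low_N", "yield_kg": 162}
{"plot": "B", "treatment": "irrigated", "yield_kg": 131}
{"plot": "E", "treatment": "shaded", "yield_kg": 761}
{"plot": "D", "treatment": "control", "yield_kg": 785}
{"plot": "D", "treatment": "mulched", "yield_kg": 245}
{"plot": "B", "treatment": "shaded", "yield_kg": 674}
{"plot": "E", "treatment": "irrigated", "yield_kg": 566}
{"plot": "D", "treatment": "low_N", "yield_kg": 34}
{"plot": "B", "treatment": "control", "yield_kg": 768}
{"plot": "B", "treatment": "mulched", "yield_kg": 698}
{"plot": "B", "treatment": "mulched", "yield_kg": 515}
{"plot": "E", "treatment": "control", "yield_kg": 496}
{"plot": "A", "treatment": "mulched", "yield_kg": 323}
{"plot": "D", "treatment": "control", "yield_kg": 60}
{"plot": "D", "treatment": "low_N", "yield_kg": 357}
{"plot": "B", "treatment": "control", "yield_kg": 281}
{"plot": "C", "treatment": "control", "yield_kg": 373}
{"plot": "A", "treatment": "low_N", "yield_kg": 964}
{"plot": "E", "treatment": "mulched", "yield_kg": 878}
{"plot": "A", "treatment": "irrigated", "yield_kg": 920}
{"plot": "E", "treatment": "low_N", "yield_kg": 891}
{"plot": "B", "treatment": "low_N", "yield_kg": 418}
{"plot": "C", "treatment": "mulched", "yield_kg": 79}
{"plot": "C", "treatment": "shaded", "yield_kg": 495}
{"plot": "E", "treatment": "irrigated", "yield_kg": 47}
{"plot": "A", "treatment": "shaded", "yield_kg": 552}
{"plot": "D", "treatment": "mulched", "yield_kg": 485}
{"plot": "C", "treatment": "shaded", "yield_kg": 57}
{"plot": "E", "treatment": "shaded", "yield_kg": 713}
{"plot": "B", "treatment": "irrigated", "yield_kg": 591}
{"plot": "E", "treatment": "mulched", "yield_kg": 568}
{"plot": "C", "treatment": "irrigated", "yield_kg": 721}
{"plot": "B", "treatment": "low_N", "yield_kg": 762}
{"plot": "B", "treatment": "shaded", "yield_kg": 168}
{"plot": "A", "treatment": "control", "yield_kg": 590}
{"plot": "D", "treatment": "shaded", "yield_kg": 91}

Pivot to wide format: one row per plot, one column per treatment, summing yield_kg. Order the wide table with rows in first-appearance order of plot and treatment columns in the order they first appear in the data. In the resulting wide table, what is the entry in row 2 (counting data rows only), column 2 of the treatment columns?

1608

With rows in first-appearance order of plot, row 2 is plot=C. treatment columns in first-appearance order: control, irrigated, shaded, mulched, low_N; column 2 is irrigated.
Long rows with plot=C, treatment=irrigated: 887 + 721 = 1608.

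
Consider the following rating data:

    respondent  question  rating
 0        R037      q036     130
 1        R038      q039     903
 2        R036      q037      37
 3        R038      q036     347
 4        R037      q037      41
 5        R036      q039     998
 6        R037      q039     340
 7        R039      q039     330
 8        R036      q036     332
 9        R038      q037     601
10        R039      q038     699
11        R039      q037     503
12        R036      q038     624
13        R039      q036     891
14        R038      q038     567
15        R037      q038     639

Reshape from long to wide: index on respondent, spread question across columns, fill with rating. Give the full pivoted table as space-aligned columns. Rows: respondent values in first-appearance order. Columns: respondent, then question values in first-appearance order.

respondent  q036  q039  q037  q038
R037        130   340   41    639 
R038        347   903   601   567 
R036        332   998   37    624 
R039        891   330   503   699 

Columns: respondent plus the 4 distinct question values (q036, q039, q037, q038).
For example, row R037 column q036 takes rating=130 from the long row (R037, q036).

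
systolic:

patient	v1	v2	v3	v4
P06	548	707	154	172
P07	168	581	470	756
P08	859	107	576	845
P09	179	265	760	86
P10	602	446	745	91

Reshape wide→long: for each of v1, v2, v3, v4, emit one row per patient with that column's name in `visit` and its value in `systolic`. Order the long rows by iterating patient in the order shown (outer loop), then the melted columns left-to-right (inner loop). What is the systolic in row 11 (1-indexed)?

20 rows total (5 × 4). Row 11: index ⌊(11-1)/4⌋ = 2 into patient → P08; (11-1) mod 4 = 2 into the melted columns → v3.
So row 11 is (P08, v3, 576); systolic = 576.

576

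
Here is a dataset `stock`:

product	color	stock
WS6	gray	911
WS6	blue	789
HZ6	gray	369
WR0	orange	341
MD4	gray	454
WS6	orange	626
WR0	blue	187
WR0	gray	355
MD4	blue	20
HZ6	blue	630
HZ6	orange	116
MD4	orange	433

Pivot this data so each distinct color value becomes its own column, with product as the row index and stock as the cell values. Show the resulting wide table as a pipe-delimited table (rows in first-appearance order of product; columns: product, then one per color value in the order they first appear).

Columns: product plus the 3 distinct color values (gray, blue, orange).
For example, row WS6 column gray takes stock=911 from the long row (WS6, gray).

| product | gray | blue | orange |
| WS6 | 911 | 789 | 626 |
| HZ6 | 369 | 630 | 116 |
| WR0 | 355 | 187 | 341 |
| MD4 | 454 | 20 | 433 |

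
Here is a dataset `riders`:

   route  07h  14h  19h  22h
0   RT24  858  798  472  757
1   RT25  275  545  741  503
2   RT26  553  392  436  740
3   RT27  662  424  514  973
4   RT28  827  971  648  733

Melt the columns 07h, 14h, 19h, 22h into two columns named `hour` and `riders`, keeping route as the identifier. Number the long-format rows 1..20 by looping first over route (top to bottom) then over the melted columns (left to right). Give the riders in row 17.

20 rows total (5 × 4). Row 17: index ⌊(17-1)/4⌋ = 4 into route → RT28; (17-1) mod 4 = 0 into the melted columns → 07h.
So row 17 is (RT28, 07h, 827); riders = 827.

827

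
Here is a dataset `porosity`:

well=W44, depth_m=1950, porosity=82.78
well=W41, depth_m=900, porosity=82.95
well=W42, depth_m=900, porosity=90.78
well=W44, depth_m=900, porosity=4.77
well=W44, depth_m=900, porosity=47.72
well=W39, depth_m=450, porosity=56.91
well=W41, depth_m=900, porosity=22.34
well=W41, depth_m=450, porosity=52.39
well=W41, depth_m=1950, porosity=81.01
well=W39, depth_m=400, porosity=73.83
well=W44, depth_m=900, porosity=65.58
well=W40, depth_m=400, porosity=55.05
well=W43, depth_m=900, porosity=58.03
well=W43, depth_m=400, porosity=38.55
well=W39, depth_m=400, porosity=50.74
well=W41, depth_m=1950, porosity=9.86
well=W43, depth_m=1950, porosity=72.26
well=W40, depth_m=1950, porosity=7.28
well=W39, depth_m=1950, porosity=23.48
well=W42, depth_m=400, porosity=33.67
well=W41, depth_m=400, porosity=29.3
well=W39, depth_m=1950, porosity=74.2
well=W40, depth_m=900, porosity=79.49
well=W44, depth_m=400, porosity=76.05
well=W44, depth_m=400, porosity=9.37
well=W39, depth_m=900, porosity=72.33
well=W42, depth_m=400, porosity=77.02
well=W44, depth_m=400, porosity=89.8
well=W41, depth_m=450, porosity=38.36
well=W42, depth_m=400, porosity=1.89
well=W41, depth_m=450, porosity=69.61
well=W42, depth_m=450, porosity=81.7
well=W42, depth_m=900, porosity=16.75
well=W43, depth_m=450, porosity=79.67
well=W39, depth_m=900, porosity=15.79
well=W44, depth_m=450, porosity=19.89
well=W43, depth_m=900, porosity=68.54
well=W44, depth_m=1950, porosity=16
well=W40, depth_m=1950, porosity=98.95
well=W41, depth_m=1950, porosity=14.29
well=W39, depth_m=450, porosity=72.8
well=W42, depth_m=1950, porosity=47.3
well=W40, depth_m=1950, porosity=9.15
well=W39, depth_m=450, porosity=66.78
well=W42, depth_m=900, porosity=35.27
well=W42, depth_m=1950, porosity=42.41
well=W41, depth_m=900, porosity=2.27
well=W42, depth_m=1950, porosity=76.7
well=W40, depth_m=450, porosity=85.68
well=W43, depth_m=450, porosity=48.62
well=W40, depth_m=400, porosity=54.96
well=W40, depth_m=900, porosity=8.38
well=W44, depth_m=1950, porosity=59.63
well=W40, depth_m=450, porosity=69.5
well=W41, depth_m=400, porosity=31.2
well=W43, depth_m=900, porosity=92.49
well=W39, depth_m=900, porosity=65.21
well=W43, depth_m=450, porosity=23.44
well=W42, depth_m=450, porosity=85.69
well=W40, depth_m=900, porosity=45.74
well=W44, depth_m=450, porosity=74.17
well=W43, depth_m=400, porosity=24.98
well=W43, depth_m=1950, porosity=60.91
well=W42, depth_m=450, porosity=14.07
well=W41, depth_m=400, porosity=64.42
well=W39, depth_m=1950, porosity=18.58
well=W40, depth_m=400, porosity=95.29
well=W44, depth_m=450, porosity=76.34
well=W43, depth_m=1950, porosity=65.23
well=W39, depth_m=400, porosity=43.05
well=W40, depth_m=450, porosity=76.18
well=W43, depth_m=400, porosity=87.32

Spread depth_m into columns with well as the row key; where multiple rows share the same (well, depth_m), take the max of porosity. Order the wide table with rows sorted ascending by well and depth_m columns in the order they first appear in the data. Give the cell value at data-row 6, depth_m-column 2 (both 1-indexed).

65.58

With rows sorted ascending by well, row 6 is well=W44. depth_m columns in first-appearance order: 1950, 900, 450, 400; column 2 is 900.
Long rows with well=W44, depth_m=900: max(4.77, 47.72, 65.58) = 65.58.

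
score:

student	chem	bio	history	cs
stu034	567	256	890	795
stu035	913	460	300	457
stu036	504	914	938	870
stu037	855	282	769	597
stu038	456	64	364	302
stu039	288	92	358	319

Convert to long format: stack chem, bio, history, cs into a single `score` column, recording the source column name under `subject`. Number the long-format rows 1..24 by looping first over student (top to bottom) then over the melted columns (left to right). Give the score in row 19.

24 rows total (6 × 4). Row 19: index ⌊(19-1)/4⌋ = 4 into student → stu038; (19-1) mod 4 = 2 into the melted columns → history.
So row 19 is (stu038, history, 364); score = 364.

364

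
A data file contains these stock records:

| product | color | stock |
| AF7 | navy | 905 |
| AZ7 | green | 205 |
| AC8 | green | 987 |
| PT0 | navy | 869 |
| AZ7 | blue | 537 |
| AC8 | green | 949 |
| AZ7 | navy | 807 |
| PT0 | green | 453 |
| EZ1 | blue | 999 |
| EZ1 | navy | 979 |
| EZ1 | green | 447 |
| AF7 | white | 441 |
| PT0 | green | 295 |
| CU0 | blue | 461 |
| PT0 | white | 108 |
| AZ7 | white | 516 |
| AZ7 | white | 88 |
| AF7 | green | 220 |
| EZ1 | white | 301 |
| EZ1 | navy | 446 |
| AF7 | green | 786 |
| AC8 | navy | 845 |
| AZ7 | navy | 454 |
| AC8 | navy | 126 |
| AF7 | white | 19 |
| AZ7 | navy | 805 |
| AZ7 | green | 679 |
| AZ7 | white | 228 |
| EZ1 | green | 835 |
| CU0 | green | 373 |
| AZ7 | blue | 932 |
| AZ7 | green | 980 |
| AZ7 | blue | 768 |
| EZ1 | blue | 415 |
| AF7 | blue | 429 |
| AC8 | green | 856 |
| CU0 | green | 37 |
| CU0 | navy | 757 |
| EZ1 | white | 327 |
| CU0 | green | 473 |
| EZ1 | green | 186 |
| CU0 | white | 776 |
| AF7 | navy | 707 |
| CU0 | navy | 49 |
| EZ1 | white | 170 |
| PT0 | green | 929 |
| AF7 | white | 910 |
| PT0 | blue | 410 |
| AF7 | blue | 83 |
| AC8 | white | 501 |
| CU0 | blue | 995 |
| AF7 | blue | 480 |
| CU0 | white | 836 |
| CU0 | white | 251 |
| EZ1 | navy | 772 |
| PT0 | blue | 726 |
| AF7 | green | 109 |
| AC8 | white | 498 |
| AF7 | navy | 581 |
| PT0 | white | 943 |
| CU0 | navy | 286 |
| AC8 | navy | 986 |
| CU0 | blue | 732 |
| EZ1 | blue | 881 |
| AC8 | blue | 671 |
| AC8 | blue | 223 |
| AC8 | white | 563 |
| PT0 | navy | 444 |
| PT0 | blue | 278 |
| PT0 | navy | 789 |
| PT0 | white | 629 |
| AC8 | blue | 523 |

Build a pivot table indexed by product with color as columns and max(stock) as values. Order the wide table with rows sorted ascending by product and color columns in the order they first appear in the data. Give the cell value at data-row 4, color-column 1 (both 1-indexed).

757

With rows sorted ascending by product, row 4 is product=CU0. color columns in first-appearance order: navy, green, blue, white; column 1 is navy.
Long rows with product=CU0, color=navy: max(757, 49, 286) = 757.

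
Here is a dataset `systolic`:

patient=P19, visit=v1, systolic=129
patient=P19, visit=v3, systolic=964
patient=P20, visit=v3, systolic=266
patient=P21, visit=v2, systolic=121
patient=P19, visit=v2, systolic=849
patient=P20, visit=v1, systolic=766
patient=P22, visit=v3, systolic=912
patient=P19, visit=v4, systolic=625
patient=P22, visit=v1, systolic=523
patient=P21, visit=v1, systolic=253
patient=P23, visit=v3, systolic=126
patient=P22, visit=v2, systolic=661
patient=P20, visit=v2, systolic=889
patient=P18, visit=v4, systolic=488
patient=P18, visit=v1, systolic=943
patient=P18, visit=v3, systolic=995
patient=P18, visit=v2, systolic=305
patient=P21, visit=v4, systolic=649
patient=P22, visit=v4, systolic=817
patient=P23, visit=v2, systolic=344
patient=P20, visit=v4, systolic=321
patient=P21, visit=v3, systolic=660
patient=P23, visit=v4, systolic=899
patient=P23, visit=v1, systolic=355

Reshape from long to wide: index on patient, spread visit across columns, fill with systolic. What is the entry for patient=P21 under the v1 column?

253

Wide layout: rows indexed by patient, columns are the 4 distinct visit values (v1, v3, v2, v4).
Cell (patient=P21, visit=v1) draws from the long row where patient=P21 and visit=v1, which has systolic=253.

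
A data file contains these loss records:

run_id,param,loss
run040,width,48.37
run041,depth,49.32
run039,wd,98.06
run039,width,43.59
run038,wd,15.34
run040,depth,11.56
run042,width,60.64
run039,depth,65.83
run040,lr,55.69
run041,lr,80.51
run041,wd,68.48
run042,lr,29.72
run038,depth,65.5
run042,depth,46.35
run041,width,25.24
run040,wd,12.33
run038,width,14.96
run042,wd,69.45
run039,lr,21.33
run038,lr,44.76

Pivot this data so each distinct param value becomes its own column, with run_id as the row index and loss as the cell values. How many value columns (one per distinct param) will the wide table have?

4 distinct param values: lr, width, wd, depth.

4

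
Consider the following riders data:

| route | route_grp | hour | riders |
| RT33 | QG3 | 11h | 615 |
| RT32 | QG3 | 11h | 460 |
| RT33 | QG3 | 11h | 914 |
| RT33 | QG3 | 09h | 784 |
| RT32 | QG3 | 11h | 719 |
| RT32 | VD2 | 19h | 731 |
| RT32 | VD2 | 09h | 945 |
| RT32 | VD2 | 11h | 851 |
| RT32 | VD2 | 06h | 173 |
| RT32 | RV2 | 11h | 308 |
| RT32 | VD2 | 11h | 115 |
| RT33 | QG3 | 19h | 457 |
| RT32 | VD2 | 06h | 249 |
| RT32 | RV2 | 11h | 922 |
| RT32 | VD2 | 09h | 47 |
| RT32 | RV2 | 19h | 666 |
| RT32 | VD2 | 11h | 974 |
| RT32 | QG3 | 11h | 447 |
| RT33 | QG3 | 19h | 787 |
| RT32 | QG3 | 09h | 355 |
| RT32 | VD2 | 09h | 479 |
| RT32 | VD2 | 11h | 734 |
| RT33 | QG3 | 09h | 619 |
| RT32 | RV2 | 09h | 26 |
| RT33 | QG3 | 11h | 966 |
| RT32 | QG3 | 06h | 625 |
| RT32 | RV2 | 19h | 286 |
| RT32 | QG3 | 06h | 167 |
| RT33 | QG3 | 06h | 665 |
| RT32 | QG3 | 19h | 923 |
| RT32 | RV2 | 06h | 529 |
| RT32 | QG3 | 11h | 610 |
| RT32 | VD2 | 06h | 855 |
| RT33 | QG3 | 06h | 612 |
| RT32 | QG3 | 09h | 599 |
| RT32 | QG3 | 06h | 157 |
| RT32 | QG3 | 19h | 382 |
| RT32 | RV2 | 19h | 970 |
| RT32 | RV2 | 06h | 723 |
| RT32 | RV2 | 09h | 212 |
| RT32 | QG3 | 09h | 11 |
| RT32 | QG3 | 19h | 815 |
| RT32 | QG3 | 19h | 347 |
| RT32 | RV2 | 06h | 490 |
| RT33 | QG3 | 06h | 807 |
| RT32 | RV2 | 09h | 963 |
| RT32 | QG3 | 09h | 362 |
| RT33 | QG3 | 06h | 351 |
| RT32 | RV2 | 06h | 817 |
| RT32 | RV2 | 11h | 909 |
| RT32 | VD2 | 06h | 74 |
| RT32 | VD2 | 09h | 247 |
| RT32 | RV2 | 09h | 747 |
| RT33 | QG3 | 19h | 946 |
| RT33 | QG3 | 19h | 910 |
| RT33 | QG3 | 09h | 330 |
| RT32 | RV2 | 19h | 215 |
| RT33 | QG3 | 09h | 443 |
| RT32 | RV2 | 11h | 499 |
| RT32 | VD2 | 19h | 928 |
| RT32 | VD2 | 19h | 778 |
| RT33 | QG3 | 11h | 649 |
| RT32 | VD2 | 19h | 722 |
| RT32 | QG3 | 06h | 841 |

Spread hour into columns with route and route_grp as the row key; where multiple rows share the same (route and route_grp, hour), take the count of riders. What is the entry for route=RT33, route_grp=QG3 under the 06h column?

4

Rows with route=RT33, route_grp=QG3 and hour=06h: riders values are 665, 612, 807, 351.
4 rows match — count = 4.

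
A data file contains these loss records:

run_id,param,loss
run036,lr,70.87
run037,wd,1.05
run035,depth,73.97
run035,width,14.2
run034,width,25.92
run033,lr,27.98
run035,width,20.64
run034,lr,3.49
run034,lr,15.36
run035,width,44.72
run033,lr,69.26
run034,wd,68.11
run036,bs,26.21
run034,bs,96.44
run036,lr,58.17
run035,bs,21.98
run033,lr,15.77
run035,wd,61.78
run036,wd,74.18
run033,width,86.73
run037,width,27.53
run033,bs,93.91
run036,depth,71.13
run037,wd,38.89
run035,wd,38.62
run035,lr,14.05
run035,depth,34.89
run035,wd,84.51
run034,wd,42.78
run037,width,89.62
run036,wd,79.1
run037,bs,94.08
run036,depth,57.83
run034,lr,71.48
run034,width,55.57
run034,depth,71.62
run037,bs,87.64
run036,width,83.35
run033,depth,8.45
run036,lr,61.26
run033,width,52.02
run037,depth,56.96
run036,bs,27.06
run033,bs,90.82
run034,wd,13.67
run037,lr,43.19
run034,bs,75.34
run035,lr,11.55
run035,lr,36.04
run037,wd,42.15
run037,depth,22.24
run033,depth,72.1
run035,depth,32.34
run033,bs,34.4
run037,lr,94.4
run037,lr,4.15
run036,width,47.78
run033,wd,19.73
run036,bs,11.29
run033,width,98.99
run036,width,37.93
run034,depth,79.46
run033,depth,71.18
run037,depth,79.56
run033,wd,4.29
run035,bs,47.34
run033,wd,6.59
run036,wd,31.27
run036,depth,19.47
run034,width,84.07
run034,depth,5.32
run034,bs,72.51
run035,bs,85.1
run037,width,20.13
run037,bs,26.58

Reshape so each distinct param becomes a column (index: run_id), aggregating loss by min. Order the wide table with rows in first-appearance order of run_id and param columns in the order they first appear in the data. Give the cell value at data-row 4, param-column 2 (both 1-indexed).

13.67

With rows in first-appearance order of run_id, row 4 is run_id=run034. param columns in first-appearance order: lr, wd, depth, width, bs; column 2 is wd.
Long rows with run_id=run034, param=wd: min(68.11, 42.78, 13.67) = 13.67.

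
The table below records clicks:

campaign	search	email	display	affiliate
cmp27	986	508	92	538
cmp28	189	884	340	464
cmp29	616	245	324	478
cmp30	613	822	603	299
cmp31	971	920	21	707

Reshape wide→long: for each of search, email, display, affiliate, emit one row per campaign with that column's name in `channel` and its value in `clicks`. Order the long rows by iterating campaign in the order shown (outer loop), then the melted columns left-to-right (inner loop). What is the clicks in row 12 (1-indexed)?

478

20 rows total (5 × 4). Row 12: index ⌊(12-1)/4⌋ = 2 into campaign → cmp29; (12-1) mod 4 = 3 into the melted columns → affiliate.
So row 12 is (cmp29, affiliate, 478); clicks = 478.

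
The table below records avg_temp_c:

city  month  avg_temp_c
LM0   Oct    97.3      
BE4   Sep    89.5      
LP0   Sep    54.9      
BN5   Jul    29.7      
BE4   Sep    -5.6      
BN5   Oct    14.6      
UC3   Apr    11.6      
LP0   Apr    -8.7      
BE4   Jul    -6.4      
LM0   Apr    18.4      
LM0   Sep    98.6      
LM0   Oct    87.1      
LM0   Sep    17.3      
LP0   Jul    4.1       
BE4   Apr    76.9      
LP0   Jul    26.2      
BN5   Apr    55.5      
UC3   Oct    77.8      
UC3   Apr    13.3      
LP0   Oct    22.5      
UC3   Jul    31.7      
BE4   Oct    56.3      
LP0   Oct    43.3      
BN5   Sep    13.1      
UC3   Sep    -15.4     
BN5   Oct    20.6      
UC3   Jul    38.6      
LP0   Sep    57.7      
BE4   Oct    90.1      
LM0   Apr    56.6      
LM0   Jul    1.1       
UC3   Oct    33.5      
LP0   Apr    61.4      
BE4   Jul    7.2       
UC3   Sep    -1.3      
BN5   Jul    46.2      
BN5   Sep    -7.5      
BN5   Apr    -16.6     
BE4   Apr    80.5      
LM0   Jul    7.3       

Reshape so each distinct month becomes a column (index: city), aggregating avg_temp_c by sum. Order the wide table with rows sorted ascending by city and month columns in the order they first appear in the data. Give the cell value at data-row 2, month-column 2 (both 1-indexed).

With rows sorted ascending by city, row 2 is city=BN5. month columns in first-appearance order: Oct, Sep, Jul, Apr; column 2 is Sep.
Long rows with city=BN5, month=Sep: 13.1 + -7.5 = 5.6.

5.6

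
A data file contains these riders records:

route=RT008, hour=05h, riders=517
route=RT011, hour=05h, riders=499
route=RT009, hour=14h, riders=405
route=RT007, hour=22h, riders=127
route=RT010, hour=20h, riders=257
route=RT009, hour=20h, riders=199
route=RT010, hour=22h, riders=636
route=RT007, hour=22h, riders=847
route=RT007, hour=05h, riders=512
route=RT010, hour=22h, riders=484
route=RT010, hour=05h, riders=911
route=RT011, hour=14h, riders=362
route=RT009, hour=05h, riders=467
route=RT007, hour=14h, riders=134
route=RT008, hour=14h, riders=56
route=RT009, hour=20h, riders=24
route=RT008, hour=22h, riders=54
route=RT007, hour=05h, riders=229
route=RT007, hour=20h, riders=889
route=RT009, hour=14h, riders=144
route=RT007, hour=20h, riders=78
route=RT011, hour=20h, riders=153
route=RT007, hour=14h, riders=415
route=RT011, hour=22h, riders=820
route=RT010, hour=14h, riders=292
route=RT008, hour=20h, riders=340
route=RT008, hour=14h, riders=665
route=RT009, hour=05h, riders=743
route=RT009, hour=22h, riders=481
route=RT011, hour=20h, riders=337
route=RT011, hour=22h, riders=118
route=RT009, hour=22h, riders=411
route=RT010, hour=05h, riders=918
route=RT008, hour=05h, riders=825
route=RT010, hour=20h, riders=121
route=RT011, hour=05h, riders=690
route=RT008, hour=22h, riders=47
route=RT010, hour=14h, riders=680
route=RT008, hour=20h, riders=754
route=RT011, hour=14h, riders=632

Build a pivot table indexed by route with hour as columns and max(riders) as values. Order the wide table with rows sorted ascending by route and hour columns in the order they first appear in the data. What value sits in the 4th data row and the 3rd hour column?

With rows sorted ascending by route, row 4 is route=RT010. hour columns in first-appearance order: 05h, 14h, 22h, 20h; column 3 is 22h.
Long rows with route=RT010, hour=22h: max(636, 484) = 636.

636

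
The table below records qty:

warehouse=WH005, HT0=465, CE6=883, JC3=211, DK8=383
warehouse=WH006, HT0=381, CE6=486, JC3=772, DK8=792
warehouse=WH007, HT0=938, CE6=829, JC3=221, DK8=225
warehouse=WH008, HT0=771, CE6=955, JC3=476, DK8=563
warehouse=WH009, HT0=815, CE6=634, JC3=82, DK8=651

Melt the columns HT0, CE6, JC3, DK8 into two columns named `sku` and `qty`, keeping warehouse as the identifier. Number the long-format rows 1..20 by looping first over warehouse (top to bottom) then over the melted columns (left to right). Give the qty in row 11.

221

20 rows total (5 × 4). Row 11: index ⌊(11-1)/4⌋ = 2 into warehouse → WH007; (11-1) mod 4 = 2 into the melted columns → JC3.
So row 11 is (WH007, JC3, 221); qty = 221.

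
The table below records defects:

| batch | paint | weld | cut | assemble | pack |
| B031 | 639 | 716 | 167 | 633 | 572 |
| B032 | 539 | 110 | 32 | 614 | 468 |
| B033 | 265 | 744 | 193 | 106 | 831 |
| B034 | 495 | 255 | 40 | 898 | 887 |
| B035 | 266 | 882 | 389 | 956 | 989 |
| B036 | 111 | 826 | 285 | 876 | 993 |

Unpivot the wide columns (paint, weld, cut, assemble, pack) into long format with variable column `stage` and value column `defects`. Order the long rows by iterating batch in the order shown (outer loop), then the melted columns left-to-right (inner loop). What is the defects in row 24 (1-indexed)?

30 rows total (6 × 5). Row 24: index ⌊(24-1)/5⌋ = 4 into batch → B035; (24-1) mod 5 = 3 into the melted columns → assemble.
So row 24 is (B035, assemble, 956); defects = 956.

956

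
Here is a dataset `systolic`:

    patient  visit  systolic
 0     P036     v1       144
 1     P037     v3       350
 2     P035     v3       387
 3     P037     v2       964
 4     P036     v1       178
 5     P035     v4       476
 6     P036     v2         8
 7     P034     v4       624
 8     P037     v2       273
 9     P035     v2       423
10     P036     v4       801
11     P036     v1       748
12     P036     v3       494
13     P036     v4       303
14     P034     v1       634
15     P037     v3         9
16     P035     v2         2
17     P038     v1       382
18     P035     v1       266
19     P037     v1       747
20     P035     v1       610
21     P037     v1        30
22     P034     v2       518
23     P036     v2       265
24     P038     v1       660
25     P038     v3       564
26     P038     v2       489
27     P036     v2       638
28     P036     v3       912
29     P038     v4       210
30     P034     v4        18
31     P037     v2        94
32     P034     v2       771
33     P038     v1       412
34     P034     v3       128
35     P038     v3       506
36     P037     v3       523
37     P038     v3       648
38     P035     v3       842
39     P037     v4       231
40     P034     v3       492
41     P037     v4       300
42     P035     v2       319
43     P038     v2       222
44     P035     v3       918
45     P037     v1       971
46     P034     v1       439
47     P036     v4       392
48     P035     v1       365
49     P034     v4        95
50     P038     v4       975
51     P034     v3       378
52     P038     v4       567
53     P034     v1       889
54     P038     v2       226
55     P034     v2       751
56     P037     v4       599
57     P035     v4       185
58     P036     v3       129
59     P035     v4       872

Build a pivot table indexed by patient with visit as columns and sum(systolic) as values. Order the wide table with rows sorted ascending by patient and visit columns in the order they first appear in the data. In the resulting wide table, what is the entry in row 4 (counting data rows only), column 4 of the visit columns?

With rows sorted ascending by patient, row 4 is patient=P037. visit columns in first-appearance order: v1, v3, v2, v4; column 4 is v4.
Long rows with patient=P037, visit=v4: 231 + 300 + 599 = 1130.

1130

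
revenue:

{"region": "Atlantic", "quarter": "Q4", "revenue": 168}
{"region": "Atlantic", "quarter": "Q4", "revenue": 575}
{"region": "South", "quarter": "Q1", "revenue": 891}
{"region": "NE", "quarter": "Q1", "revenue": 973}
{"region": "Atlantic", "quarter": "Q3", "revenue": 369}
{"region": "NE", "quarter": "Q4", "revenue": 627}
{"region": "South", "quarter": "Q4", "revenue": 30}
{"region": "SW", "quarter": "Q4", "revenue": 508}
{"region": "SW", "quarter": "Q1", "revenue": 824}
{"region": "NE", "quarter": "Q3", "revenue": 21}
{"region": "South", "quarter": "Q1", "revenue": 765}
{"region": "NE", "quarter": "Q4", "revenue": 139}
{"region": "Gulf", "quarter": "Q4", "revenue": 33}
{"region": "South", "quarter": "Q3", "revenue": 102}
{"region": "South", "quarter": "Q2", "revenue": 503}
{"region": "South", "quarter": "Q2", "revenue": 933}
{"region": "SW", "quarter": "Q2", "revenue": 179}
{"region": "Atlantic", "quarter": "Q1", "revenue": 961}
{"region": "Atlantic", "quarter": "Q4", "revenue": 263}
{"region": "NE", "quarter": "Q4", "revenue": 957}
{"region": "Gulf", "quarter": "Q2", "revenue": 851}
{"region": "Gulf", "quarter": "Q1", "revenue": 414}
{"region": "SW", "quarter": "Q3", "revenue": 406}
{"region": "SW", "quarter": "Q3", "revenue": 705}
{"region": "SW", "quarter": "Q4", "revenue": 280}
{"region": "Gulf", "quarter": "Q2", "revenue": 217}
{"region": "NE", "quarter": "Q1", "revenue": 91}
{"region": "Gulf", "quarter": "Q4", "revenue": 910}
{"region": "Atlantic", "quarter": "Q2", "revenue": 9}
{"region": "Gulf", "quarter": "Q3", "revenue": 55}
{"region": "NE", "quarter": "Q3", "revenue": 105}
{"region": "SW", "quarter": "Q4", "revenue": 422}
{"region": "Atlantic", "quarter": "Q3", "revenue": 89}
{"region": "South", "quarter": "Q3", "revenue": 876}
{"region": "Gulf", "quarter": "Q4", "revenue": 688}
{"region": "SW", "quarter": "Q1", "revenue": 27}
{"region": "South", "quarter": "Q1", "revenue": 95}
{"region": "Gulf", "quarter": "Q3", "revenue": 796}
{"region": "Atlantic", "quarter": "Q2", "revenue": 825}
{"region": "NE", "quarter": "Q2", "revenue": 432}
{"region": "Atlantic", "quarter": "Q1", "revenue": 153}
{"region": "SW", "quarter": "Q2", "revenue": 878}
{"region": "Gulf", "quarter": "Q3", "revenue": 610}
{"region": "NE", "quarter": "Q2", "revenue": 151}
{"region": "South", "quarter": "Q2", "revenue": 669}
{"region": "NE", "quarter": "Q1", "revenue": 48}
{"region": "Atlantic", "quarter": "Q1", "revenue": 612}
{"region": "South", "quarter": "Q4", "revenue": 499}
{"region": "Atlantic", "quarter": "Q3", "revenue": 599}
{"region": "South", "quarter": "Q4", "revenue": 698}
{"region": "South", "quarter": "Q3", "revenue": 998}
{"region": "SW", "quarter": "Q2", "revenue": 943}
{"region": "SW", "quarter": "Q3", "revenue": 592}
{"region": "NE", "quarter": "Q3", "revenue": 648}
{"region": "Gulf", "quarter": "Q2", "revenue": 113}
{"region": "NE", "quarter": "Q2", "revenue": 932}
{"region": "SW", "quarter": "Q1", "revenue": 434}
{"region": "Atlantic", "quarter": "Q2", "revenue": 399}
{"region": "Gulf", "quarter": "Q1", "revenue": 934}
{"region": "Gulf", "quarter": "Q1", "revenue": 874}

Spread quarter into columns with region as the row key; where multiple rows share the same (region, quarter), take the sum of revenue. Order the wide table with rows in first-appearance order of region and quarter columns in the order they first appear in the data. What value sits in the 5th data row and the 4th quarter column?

1181

With rows in first-appearance order of region, row 5 is region=Gulf. quarter columns in first-appearance order: Q4, Q1, Q3, Q2; column 4 is Q2.
Long rows with region=Gulf, quarter=Q2: 851 + 217 + 113 = 1181.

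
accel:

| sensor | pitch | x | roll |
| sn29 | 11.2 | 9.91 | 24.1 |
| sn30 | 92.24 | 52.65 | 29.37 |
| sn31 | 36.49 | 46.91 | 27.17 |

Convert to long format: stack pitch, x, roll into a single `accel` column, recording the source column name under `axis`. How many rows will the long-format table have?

3 sensor values × 3 melted columns = 9 rows.

9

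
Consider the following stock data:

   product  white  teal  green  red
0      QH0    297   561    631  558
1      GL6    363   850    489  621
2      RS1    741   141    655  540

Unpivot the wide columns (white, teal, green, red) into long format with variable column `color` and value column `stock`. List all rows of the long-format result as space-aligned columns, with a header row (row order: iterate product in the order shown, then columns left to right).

Each (product, column) pair becomes one row: 3 × 4 = 12 rows.
For example, (QH0, white) → stock=297.

product  color  stock
QH0      white  297  
QH0      teal   561  
QH0      green  631  
QH0      red    558  
GL6      white  363  
GL6      teal   850  
GL6      green  489  
GL6      red    621  
RS1      white  741  
RS1      teal   141  
RS1      green  655  
RS1      red    540  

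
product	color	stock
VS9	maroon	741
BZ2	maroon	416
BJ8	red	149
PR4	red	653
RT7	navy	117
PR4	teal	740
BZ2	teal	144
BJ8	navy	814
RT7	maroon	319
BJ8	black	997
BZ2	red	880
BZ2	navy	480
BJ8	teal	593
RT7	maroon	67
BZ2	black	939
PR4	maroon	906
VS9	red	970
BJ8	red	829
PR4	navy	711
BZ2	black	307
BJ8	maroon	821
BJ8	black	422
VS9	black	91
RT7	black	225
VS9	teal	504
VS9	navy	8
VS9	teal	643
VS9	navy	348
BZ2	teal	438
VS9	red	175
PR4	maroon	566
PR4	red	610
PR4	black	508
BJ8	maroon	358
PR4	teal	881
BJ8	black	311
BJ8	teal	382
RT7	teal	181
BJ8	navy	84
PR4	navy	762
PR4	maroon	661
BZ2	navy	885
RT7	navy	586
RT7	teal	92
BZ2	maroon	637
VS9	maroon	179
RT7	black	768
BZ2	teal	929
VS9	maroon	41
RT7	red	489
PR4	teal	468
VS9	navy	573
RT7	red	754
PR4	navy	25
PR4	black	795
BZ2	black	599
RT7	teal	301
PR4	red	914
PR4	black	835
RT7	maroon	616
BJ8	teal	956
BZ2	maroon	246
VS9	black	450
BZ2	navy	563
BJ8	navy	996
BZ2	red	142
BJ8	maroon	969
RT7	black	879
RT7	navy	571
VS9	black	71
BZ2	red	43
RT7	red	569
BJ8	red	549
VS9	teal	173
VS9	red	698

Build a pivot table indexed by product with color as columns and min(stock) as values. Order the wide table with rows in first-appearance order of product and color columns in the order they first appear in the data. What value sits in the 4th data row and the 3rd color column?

25

With rows in first-appearance order of product, row 4 is product=PR4. color columns in first-appearance order: maroon, red, navy, teal, black; column 3 is navy.
Long rows with product=PR4, color=navy: min(711, 762, 25) = 25.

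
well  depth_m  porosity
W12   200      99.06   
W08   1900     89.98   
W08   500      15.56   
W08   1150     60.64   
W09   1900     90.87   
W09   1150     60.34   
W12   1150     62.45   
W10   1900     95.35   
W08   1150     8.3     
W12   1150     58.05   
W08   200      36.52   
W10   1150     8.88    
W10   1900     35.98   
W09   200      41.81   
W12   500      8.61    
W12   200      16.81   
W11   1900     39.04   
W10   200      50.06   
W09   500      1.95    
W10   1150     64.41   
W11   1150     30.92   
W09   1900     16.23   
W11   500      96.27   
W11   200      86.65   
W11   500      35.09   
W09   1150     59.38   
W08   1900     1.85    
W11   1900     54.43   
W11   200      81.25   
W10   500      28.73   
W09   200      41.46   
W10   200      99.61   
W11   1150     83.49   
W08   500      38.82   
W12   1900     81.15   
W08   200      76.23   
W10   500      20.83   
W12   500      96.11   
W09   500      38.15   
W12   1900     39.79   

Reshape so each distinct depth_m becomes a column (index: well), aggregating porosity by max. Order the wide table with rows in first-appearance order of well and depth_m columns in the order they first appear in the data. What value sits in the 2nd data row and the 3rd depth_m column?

38.82

With rows in first-appearance order of well, row 2 is well=W08. depth_m columns in first-appearance order: 200, 1900, 500, 1150; column 3 is 500.
Long rows with well=W08, depth_m=500: max(15.56, 38.82) = 38.82.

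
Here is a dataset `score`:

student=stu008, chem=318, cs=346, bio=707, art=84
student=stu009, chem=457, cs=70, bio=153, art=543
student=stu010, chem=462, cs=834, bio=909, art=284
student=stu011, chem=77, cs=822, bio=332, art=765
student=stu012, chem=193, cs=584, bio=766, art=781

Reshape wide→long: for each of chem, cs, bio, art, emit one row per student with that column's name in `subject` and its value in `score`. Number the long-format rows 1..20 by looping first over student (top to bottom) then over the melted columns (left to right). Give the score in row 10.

834

20 rows total (5 × 4). Row 10: index ⌊(10-1)/4⌋ = 2 into student → stu010; (10-1) mod 4 = 1 into the melted columns → cs.
So row 10 is (stu010, cs, 834); score = 834.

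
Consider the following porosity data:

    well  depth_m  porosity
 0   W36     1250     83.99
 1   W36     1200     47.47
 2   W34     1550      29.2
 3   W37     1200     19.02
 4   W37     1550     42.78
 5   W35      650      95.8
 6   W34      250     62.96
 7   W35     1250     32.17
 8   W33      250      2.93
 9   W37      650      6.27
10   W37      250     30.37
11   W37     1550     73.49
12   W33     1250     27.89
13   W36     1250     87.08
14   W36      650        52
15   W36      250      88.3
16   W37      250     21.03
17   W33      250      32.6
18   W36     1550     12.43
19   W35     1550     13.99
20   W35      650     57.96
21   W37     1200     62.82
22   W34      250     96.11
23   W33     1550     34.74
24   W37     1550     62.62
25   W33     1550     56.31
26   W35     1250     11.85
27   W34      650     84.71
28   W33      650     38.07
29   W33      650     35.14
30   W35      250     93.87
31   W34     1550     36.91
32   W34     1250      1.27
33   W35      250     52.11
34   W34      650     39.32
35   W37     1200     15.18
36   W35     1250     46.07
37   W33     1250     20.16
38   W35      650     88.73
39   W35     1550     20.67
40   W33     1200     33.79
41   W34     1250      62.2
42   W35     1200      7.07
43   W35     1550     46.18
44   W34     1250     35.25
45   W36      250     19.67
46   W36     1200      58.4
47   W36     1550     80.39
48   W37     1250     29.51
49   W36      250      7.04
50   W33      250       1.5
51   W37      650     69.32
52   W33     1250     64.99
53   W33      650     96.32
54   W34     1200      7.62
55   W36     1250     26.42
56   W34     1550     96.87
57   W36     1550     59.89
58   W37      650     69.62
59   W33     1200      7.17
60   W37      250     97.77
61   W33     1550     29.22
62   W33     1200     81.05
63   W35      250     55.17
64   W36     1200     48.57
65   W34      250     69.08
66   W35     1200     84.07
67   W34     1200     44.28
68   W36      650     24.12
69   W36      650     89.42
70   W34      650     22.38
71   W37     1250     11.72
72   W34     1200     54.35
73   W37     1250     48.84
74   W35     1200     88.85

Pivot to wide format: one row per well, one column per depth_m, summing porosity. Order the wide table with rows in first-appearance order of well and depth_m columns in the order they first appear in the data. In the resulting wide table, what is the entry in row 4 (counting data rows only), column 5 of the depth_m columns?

With rows in first-appearance order of well, row 4 is well=W35. depth_m columns in first-appearance order: 1250, 1200, 1550, 650, 250; column 5 is 250.
Long rows with well=W35, depth_m=250: 93.87 + 52.11 + 55.17 = 201.15.

201.15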